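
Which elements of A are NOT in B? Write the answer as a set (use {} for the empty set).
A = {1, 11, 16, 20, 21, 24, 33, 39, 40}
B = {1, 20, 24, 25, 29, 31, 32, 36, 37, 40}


Set A = {1, 11, 16, 20, 21, 24, 33, 39, 40}
Set B = {1, 20, 24, 25, 29, 31, 32, 36, 37, 40}
Check each element of A against B:
1 ∈ B, 11 ∉ B (include), 16 ∉ B (include), 20 ∈ B, 21 ∉ B (include), 24 ∈ B, 33 ∉ B (include), 39 ∉ B (include), 40 ∈ B
Elements of A not in B: {11, 16, 21, 33, 39}

{11, 16, 21, 33, 39}


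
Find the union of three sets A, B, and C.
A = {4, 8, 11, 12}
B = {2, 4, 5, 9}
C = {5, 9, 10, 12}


Set A = {4, 8, 11, 12}
Set B = {2, 4, 5, 9}
Set C = {5, 9, 10, 12}
First, A ∪ B = {2, 4, 5, 8, 9, 11, 12}
Then, (A ∪ B) ∪ C = {2, 4, 5, 8, 9, 10, 11, 12}

{2, 4, 5, 8, 9, 10, 11, 12}


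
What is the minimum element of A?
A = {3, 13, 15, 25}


Set A = {3, 13, 15, 25}
Elements in ascending order: 3, 13, 15, 25
The smallest element is 3.

3


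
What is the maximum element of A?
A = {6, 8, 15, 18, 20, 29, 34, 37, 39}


Set A = {6, 8, 15, 18, 20, 29, 34, 37, 39}
Elements in ascending order: 6, 8, 15, 18, 20, 29, 34, 37, 39
The largest element is 39.

39


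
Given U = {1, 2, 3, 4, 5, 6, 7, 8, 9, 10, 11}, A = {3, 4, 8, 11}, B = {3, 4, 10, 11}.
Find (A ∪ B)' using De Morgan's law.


U = {1, 2, 3, 4, 5, 6, 7, 8, 9, 10, 11}
A = {3, 4, 8, 11}, B = {3, 4, 10, 11}
A ∪ B = {3, 4, 8, 10, 11}
(A ∪ B)' = U \ (A ∪ B) = {1, 2, 5, 6, 7, 9}
Verification via A' ∩ B': A' = {1, 2, 5, 6, 7, 9, 10}, B' = {1, 2, 5, 6, 7, 8, 9}
A' ∩ B' = {1, 2, 5, 6, 7, 9} ✓

{1, 2, 5, 6, 7, 9}


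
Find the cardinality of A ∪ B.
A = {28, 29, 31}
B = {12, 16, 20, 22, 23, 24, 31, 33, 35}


Set A = {28, 29, 31}, |A| = 3
Set B = {12, 16, 20, 22, 23, 24, 31, 33, 35}, |B| = 9
A ∩ B = {31}, |A ∩ B| = 1
|A ∪ B| = |A| + |B| - |A ∩ B| = 3 + 9 - 1 = 11

11


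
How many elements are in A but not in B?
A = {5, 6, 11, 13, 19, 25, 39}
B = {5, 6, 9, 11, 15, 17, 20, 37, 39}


Set A = {5, 6, 11, 13, 19, 25, 39}
Set B = {5, 6, 9, 11, 15, 17, 20, 37, 39}
A \ B = {13, 19, 25}
|A \ B| = 3

3


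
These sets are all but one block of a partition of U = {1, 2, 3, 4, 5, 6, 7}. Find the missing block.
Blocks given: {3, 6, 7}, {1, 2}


U = {1, 2, 3, 4, 5, 6, 7}
Shown blocks: {3, 6, 7}, {1, 2}
A partition's blocks are pairwise disjoint and cover U, so the missing block = U \ (union of shown blocks).
Union of shown blocks: {1, 2, 3, 6, 7}
Missing block = U \ (union) = {4, 5}

{4, 5}


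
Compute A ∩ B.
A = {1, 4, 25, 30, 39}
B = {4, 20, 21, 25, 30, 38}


Set A = {1, 4, 25, 30, 39}
Set B = {4, 20, 21, 25, 30, 38}
A ∩ B includes only elements in both sets.
Check each element of A against B:
1 ✗, 4 ✓, 25 ✓, 30 ✓, 39 ✗
A ∩ B = {4, 25, 30}

{4, 25, 30}


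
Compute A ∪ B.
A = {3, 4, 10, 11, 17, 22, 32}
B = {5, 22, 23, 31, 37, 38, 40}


Set A = {3, 4, 10, 11, 17, 22, 32}
Set B = {5, 22, 23, 31, 37, 38, 40}
A ∪ B includes all elements in either set.
Elements from A: {3, 4, 10, 11, 17, 22, 32}
Elements from B not already included: {5, 23, 31, 37, 38, 40}
A ∪ B = {3, 4, 5, 10, 11, 17, 22, 23, 31, 32, 37, 38, 40}

{3, 4, 5, 10, 11, 17, 22, 23, 31, 32, 37, 38, 40}


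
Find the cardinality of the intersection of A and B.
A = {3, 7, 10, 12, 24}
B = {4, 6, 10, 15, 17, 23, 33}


Set A = {3, 7, 10, 12, 24}
Set B = {4, 6, 10, 15, 17, 23, 33}
A ∩ B = {10}
|A ∩ B| = 1

1


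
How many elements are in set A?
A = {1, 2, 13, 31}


Set A = {1, 2, 13, 31}
Listing elements: 1, 2, 13, 31
Counting: 4 elements
|A| = 4

4


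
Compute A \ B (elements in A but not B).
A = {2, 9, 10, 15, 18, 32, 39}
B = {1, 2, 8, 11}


Set A = {2, 9, 10, 15, 18, 32, 39}
Set B = {1, 2, 8, 11}
A \ B includes elements in A that are not in B.
Check each element of A:
2 (in B, remove), 9 (not in B, keep), 10 (not in B, keep), 15 (not in B, keep), 18 (not in B, keep), 32 (not in B, keep), 39 (not in B, keep)
A \ B = {9, 10, 15, 18, 32, 39}

{9, 10, 15, 18, 32, 39}


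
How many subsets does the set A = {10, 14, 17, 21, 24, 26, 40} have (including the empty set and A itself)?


Set A = {10, 14, 17, 21, 24, 26, 40}
|A| = 7
The power set P(A) contains all subsets of A.
|P(A)| = 2^|A| = 2^7 = 128

128


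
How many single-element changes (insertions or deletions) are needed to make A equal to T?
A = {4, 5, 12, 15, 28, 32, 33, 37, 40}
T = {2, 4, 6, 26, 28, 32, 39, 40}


Set A = {4, 5, 12, 15, 28, 32, 33, 37, 40}
Set T = {2, 4, 6, 26, 28, 32, 39, 40}
Elements to remove from A (in A, not in T): {5, 12, 15, 33, 37} → 5 removals
Elements to add to A (in T, not in A): {2, 6, 26, 39} → 4 additions
Total edits = 5 + 4 = 9

9


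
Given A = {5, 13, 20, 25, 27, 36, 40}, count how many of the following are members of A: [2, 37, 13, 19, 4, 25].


Set A = {5, 13, 20, 25, 27, 36, 40}
Candidates: [2, 37, 13, 19, 4, 25]
Check each candidate:
2 ∉ A, 37 ∉ A, 13 ∈ A, 19 ∉ A, 4 ∉ A, 25 ∈ A
Count of candidates in A: 2

2


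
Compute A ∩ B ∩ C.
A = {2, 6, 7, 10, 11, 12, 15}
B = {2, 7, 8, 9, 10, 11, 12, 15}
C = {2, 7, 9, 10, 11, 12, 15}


Set A = {2, 6, 7, 10, 11, 12, 15}
Set B = {2, 7, 8, 9, 10, 11, 12, 15}
Set C = {2, 7, 9, 10, 11, 12, 15}
First, A ∩ B = {2, 7, 10, 11, 12, 15}
Then, (A ∩ B) ∩ C = {2, 7, 10, 11, 12, 15}

{2, 7, 10, 11, 12, 15}


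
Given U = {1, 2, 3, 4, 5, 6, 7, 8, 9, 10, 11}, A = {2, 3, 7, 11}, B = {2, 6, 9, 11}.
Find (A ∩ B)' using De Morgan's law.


U = {1, 2, 3, 4, 5, 6, 7, 8, 9, 10, 11}
A = {2, 3, 7, 11}, B = {2, 6, 9, 11}
A ∩ B = {2, 11}
(A ∩ B)' = U \ (A ∩ B) = {1, 3, 4, 5, 6, 7, 8, 9, 10}
Verification via A' ∪ B': A' = {1, 4, 5, 6, 8, 9, 10}, B' = {1, 3, 4, 5, 7, 8, 10}
A' ∪ B' = {1, 3, 4, 5, 6, 7, 8, 9, 10} ✓

{1, 3, 4, 5, 6, 7, 8, 9, 10}


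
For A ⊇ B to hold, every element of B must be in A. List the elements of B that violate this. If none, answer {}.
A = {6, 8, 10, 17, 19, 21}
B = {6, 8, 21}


Set A = {6, 8, 10, 17, 19, 21}
Set B = {6, 8, 21}
Check each element of B against A:
6 ∈ A, 8 ∈ A, 21 ∈ A
Elements of B not in A: {}

{}


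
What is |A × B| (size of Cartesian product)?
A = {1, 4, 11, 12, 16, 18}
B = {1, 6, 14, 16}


Set A = {1, 4, 11, 12, 16, 18} has 6 elements.
Set B = {1, 6, 14, 16} has 4 elements.
|A × B| = |A| × |B| = 6 × 4 = 24

24


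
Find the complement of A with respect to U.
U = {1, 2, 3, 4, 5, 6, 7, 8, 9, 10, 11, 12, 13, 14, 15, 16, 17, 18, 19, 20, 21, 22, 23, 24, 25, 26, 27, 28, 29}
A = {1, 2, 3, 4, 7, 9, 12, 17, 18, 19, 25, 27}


Universal set U = {1, 2, 3, 4, 5, 6, 7, 8, 9, 10, 11, 12, 13, 14, 15, 16, 17, 18, 19, 20, 21, 22, 23, 24, 25, 26, 27, 28, 29}
Set A = {1, 2, 3, 4, 7, 9, 12, 17, 18, 19, 25, 27}
A' = U \ A = elements in U but not in A
Checking each element of U:
1 (in A, exclude), 2 (in A, exclude), 3 (in A, exclude), 4 (in A, exclude), 5 (not in A, include), 6 (not in A, include), 7 (in A, exclude), 8 (not in A, include), 9 (in A, exclude), 10 (not in A, include), 11 (not in A, include), 12 (in A, exclude), 13 (not in A, include), 14 (not in A, include), 15 (not in A, include), 16 (not in A, include), 17 (in A, exclude), 18 (in A, exclude), 19 (in A, exclude), 20 (not in A, include), 21 (not in A, include), 22 (not in A, include), 23 (not in A, include), 24 (not in A, include), 25 (in A, exclude), 26 (not in A, include), 27 (in A, exclude), 28 (not in A, include), 29 (not in A, include)
A' = {5, 6, 8, 10, 11, 13, 14, 15, 16, 20, 21, 22, 23, 24, 26, 28, 29}

{5, 6, 8, 10, 11, 13, 14, 15, 16, 20, 21, 22, 23, 24, 26, 28, 29}


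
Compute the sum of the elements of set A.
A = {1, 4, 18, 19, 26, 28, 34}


Set A = {1, 4, 18, 19, 26, 28, 34}
Sum = 1 + 4 + 18 + 19 + 26 + 28 + 34 = 130

130


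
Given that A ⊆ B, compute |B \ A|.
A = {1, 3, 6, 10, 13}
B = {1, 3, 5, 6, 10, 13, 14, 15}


Set A = {1, 3, 6, 10, 13}, |A| = 5
Set B = {1, 3, 5, 6, 10, 13, 14, 15}, |B| = 8
Since A ⊆ B: B \ A = {5, 14, 15}
|B| - |A| = 8 - 5 = 3

3


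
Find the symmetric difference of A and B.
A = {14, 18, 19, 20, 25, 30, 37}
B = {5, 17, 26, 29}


Set A = {14, 18, 19, 20, 25, 30, 37}
Set B = {5, 17, 26, 29}
A △ B = (A \ B) ∪ (B \ A)
Elements in A but not B: {14, 18, 19, 20, 25, 30, 37}
Elements in B but not A: {5, 17, 26, 29}
A △ B = {5, 14, 17, 18, 19, 20, 25, 26, 29, 30, 37}

{5, 14, 17, 18, 19, 20, 25, 26, 29, 30, 37}


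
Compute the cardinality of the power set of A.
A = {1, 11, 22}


Set A = {1, 11, 22}
|A| = 3
The power set P(A) contains all subsets of A.
|P(A)| = 2^|A| = 2^3 = 8

8


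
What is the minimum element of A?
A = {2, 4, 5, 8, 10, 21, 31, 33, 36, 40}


Set A = {2, 4, 5, 8, 10, 21, 31, 33, 36, 40}
Elements in ascending order: 2, 4, 5, 8, 10, 21, 31, 33, 36, 40
The smallest element is 2.

2


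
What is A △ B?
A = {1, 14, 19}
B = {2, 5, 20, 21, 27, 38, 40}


Set A = {1, 14, 19}
Set B = {2, 5, 20, 21, 27, 38, 40}
A △ B = (A \ B) ∪ (B \ A)
Elements in A but not B: {1, 14, 19}
Elements in B but not A: {2, 5, 20, 21, 27, 38, 40}
A △ B = {1, 2, 5, 14, 19, 20, 21, 27, 38, 40}

{1, 2, 5, 14, 19, 20, 21, 27, 38, 40}


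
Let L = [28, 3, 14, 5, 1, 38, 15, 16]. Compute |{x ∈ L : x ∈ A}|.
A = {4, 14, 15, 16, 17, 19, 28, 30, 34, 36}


Set A = {4, 14, 15, 16, 17, 19, 28, 30, 34, 36}
Candidates: [28, 3, 14, 5, 1, 38, 15, 16]
Check each candidate:
28 ∈ A, 3 ∉ A, 14 ∈ A, 5 ∉ A, 1 ∉ A, 38 ∉ A, 15 ∈ A, 16 ∈ A
Count of candidates in A: 4

4


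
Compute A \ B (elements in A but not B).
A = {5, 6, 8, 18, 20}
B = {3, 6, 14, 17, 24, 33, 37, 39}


Set A = {5, 6, 8, 18, 20}
Set B = {3, 6, 14, 17, 24, 33, 37, 39}
A \ B includes elements in A that are not in B.
Check each element of A:
5 (not in B, keep), 6 (in B, remove), 8 (not in B, keep), 18 (not in B, keep), 20 (not in B, keep)
A \ B = {5, 8, 18, 20}

{5, 8, 18, 20}


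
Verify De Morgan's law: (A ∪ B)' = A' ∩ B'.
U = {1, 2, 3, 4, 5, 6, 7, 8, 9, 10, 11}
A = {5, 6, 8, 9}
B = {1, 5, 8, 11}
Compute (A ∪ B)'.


U = {1, 2, 3, 4, 5, 6, 7, 8, 9, 10, 11}
A = {5, 6, 8, 9}, B = {1, 5, 8, 11}
A ∪ B = {1, 5, 6, 8, 9, 11}
(A ∪ B)' = U \ (A ∪ B) = {2, 3, 4, 7, 10}
Verification via A' ∩ B': A' = {1, 2, 3, 4, 7, 10, 11}, B' = {2, 3, 4, 6, 7, 9, 10}
A' ∩ B' = {2, 3, 4, 7, 10} ✓

{2, 3, 4, 7, 10}


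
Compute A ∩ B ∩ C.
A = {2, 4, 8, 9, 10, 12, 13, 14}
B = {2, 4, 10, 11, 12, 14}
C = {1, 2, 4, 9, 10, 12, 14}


Set A = {2, 4, 8, 9, 10, 12, 13, 14}
Set B = {2, 4, 10, 11, 12, 14}
Set C = {1, 2, 4, 9, 10, 12, 14}
First, A ∩ B = {2, 4, 10, 12, 14}
Then, (A ∩ B) ∩ C = {2, 4, 10, 12, 14}

{2, 4, 10, 12, 14}


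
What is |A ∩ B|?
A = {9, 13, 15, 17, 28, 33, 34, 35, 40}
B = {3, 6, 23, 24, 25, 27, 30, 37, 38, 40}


Set A = {9, 13, 15, 17, 28, 33, 34, 35, 40}
Set B = {3, 6, 23, 24, 25, 27, 30, 37, 38, 40}
A ∩ B = {40}
|A ∩ B| = 1

1


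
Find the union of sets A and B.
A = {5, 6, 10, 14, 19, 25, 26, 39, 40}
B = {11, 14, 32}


Set A = {5, 6, 10, 14, 19, 25, 26, 39, 40}
Set B = {11, 14, 32}
A ∪ B includes all elements in either set.
Elements from A: {5, 6, 10, 14, 19, 25, 26, 39, 40}
Elements from B not already included: {11, 32}
A ∪ B = {5, 6, 10, 11, 14, 19, 25, 26, 32, 39, 40}

{5, 6, 10, 11, 14, 19, 25, 26, 32, 39, 40}


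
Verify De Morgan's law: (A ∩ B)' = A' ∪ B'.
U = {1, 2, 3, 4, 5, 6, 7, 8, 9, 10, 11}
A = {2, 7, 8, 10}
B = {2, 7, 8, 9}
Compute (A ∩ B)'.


U = {1, 2, 3, 4, 5, 6, 7, 8, 9, 10, 11}
A = {2, 7, 8, 10}, B = {2, 7, 8, 9}
A ∩ B = {2, 7, 8}
(A ∩ B)' = U \ (A ∩ B) = {1, 3, 4, 5, 6, 9, 10, 11}
Verification via A' ∪ B': A' = {1, 3, 4, 5, 6, 9, 11}, B' = {1, 3, 4, 5, 6, 10, 11}
A' ∪ B' = {1, 3, 4, 5, 6, 9, 10, 11} ✓

{1, 3, 4, 5, 6, 9, 10, 11}


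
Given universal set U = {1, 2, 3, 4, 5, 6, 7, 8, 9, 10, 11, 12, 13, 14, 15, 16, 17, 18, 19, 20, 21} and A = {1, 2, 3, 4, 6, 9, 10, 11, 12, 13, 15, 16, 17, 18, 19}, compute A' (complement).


Universal set U = {1, 2, 3, 4, 5, 6, 7, 8, 9, 10, 11, 12, 13, 14, 15, 16, 17, 18, 19, 20, 21}
Set A = {1, 2, 3, 4, 6, 9, 10, 11, 12, 13, 15, 16, 17, 18, 19}
A' = U \ A = elements in U but not in A
Checking each element of U:
1 (in A, exclude), 2 (in A, exclude), 3 (in A, exclude), 4 (in A, exclude), 5 (not in A, include), 6 (in A, exclude), 7 (not in A, include), 8 (not in A, include), 9 (in A, exclude), 10 (in A, exclude), 11 (in A, exclude), 12 (in A, exclude), 13 (in A, exclude), 14 (not in A, include), 15 (in A, exclude), 16 (in A, exclude), 17 (in A, exclude), 18 (in A, exclude), 19 (in A, exclude), 20 (not in A, include), 21 (not in A, include)
A' = {5, 7, 8, 14, 20, 21}

{5, 7, 8, 14, 20, 21}


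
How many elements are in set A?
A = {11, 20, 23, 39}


Set A = {11, 20, 23, 39}
Listing elements: 11, 20, 23, 39
Counting: 4 elements
|A| = 4

4


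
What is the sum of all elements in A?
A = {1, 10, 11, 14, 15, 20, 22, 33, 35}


Set A = {1, 10, 11, 14, 15, 20, 22, 33, 35}
Sum = 1 + 10 + 11 + 14 + 15 + 20 + 22 + 33 + 35 = 161

161


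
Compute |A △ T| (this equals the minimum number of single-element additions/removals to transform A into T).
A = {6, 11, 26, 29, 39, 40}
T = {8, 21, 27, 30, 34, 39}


Set A = {6, 11, 26, 29, 39, 40}
Set T = {8, 21, 27, 30, 34, 39}
Elements to remove from A (in A, not in T): {6, 11, 26, 29, 40} → 5 removals
Elements to add to A (in T, not in A): {8, 21, 27, 30, 34} → 5 additions
Total edits = 5 + 5 = 10

10


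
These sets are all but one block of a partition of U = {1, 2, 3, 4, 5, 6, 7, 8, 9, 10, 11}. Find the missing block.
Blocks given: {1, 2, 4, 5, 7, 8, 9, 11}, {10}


U = {1, 2, 3, 4, 5, 6, 7, 8, 9, 10, 11}
Shown blocks: {1, 2, 4, 5, 7, 8, 9, 11}, {10}
A partition's blocks are pairwise disjoint and cover U, so the missing block = U \ (union of shown blocks).
Union of shown blocks: {1, 2, 4, 5, 7, 8, 9, 10, 11}
Missing block = U \ (union) = {3, 6}

{3, 6}


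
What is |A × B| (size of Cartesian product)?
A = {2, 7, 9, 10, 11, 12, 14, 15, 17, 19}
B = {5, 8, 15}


Set A = {2, 7, 9, 10, 11, 12, 14, 15, 17, 19} has 10 elements.
Set B = {5, 8, 15} has 3 elements.
|A × B| = |A| × |B| = 10 × 3 = 30

30


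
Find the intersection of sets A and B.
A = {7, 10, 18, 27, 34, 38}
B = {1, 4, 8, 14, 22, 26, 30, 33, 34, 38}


Set A = {7, 10, 18, 27, 34, 38}
Set B = {1, 4, 8, 14, 22, 26, 30, 33, 34, 38}
A ∩ B includes only elements in both sets.
Check each element of A against B:
7 ✗, 10 ✗, 18 ✗, 27 ✗, 34 ✓, 38 ✓
A ∩ B = {34, 38}

{34, 38}


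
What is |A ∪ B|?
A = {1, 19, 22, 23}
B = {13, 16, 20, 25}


Set A = {1, 19, 22, 23}, |A| = 4
Set B = {13, 16, 20, 25}, |B| = 4
A ∩ B = {}, |A ∩ B| = 0
|A ∪ B| = |A| + |B| - |A ∩ B| = 4 + 4 - 0 = 8

8


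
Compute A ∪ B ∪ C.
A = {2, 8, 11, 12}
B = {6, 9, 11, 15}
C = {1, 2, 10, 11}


Set A = {2, 8, 11, 12}
Set B = {6, 9, 11, 15}
Set C = {1, 2, 10, 11}
First, A ∪ B = {2, 6, 8, 9, 11, 12, 15}
Then, (A ∪ B) ∪ C = {1, 2, 6, 8, 9, 10, 11, 12, 15}

{1, 2, 6, 8, 9, 10, 11, 12, 15}


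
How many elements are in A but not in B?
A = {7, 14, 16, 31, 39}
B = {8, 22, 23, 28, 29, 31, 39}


Set A = {7, 14, 16, 31, 39}
Set B = {8, 22, 23, 28, 29, 31, 39}
A \ B = {7, 14, 16}
|A \ B| = 3

3


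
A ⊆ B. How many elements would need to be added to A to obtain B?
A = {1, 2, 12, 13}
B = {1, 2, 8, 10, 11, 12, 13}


Set A = {1, 2, 12, 13}, |A| = 4
Set B = {1, 2, 8, 10, 11, 12, 13}, |B| = 7
Since A ⊆ B: B \ A = {8, 10, 11}
|B| - |A| = 7 - 4 = 3

3


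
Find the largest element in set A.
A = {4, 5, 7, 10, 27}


Set A = {4, 5, 7, 10, 27}
Elements in ascending order: 4, 5, 7, 10, 27
The largest element is 27.

27


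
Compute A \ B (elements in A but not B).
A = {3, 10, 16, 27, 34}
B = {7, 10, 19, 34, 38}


Set A = {3, 10, 16, 27, 34}
Set B = {7, 10, 19, 34, 38}
A \ B includes elements in A that are not in B.
Check each element of A:
3 (not in B, keep), 10 (in B, remove), 16 (not in B, keep), 27 (not in B, keep), 34 (in B, remove)
A \ B = {3, 16, 27}

{3, 16, 27}


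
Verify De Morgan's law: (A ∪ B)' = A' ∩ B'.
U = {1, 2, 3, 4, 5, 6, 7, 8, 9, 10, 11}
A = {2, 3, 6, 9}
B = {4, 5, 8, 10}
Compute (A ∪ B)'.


U = {1, 2, 3, 4, 5, 6, 7, 8, 9, 10, 11}
A = {2, 3, 6, 9}, B = {4, 5, 8, 10}
A ∪ B = {2, 3, 4, 5, 6, 8, 9, 10}
(A ∪ B)' = U \ (A ∪ B) = {1, 7, 11}
Verification via A' ∩ B': A' = {1, 4, 5, 7, 8, 10, 11}, B' = {1, 2, 3, 6, 7, 9, 11}
A' ∩ B' = {1, 7, 11} ✓

{1, 7, 11}


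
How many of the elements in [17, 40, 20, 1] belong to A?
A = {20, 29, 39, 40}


Set A = {20, 29, 39, 40}
Candidates: [17, 40, 20, 1]
Check each candidate:
17 ∉ A, 40 ∈ A, 20 ∈ A, 1 ∉ A
Count of candidates in A: 2

2


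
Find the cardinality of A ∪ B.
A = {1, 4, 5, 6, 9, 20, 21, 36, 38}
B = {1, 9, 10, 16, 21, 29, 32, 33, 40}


Set A = {1, 4, 5, 6, 9, 20, 21, 36, 38}, |A| = 9
Set B = {1, 9, 10, 16, 21, 29, 32, 33, 40}, |B| = 9
A ∩ B = {1, 9, 21}, |A ∩ B| = 3
|A ∪ B| = |A| + |B| - |A ∩ B| = 9 + 9 - 3 = 15

15


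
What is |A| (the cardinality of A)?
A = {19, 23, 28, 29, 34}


Set A = {19, 23, 28, 29, 34}
Listing elements: 19, 23, 28, 29, 34
Counting: 5 elements
|A| = 5

5


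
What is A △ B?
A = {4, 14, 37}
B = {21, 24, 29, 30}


Set A = {4, 14, 37}
Set B = {21, 24, 29, 30}
A △ B = (A \ B) ∪ (B \ A)
Elements in A but not B: {4, 14, 37}
Elements in B but not A: {21, 24, 29, 30}
A △ B = {4, 14, 21, 24, 29, 30, 37}

{4, 14, 21, 24, 29, 30, 37}


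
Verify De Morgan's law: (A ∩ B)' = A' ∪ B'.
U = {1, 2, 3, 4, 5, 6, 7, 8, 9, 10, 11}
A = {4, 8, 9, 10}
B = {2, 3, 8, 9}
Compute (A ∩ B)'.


U = {1, 2, 3, 4, 5, 6, 7, 8, 9, 10, 11}
A = {4, 8, 9, 10}, B = {2, 3, 8, 9}
A ∩ B = {8, 9}
(A ∩ B)' = U \ (A ∩ B) = {1, 2, 3, 4, 5, 6, 7, 10, 11}
Verification via A' ∪ B': A' = {1, 2, 3, 5, 6, 7, 11}, B' = {1, 4, 5, 6, 7, 10, 11}
A' ∪ B' = {1, 2, 3, 4, 5, 6, 7, 10, 11} ✓

{1, 2, 3, 4, 5, 6, 7, 10, 11}


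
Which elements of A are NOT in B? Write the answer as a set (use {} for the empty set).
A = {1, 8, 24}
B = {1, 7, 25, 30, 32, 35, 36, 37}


Set A = {1, 8, 24}
Set B = {1, 7, 25, 30, 32, 35, 36, 37}
Check each element of A against B:
1 ∈ B, 8 ∉ B (include), 24 ∉ B (include)
Elements of A not in B: {8, 24}

{8, 24}


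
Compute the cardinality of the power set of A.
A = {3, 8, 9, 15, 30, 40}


Set A = {3, 8, 9, 15, 30, 40}
|A| = 6
The power set P(A) contains all subsets of A.
|P(A)| = 2^|A| = 2^6 = 64

64


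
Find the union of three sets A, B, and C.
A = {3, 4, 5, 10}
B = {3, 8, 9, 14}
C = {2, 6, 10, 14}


Set A = {3, 4, 5, 10}
Set B = {3, 8, 9, 14}
Set C = {2, 6, 10, 14}
First, A ∪ B = {3, 4, 5, 8, 9, 10, 14}
Then, (A ∪ B) ∪ C = {2, 3, 4, 5, 6, 8, 9, 10, 14}

{2, 3, 4, 5, 6, 8, 9, 10, 14}


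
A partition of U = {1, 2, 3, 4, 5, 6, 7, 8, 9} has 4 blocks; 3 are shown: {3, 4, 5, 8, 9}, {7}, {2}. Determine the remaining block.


U = {1, 2, 3, 4, 5, 6, 7, 8, 9}
Shown blocks: {3, 4, 5, 8, 9}, {7}, {2}
A partition's blocks are pairwise disjoint and cover U, so the missing block = U \ (union of shown blocks).
Union of shown blocks: {2, 3, 4, 5, 7, 8, 9}
Missing block = U \ (union) = {1, 6}

{1, 6}


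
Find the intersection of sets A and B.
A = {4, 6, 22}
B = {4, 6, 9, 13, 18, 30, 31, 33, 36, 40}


Set A = {4, 6, 22}
Set B = {4, 6, 9, 13, 18, 30, 31, 33, 36, 40}
A ∩ B includes only elements in both sets.
Check each element of A against B:
4 ✓, 6 ✓, 22 ✗
A ∩ B = {4, 6}

{4, 6}


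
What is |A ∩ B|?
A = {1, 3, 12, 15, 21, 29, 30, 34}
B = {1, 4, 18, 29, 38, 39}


Set A = {1, 3, 12, 15, 21, 29, 30, 34}
Set B = {1, 4, 18, 29, 38, 39}
A ∩ B = {1, 29}
|A ∩ B| = 2

2


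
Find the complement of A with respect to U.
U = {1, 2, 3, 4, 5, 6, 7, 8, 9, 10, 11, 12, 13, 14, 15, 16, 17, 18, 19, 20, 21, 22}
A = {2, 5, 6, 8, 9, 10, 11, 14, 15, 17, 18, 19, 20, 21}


Universal set U = {1, 2, 3, 4, 5, 6, 7, 8, 9, 10, 11, 12, 13, 14, 15, 16, 17, 18, 19, 20, 21, 22}
Set A = {2, 5, 6, 8, 9, 10, 11, 14, 15, 17, 18, 19, 20, 21}
A' = U \ A = elements in U but not in A
Checking each element of U:
1 (not in A, include), 2 (in A, exclude), 3 (not in A, include), 4 (not in A, include), 5 (in A, exclude), 6 (in A, exclude), 7 (not in A, include), 8 (in A, exclude), 9 (in A, exclude), 10 (in A, exclude), 11 (in A, exclude), 12 (not in A, include), 13 (not in A, include), 14 (in A, exclude), 15 (in A, exclude), 16 (not in A, include), 17 (in A, exclude), 18 (in A, exclude), 19 (in A, exclude), 20 (in A, exclude), 21 (in A, exclude), 22 (not in A, include)
A' = {1, 3, 4, 7, 12, 13, 16, 22}

{1, 3, 4, 7, 12, 13, 16, 22}


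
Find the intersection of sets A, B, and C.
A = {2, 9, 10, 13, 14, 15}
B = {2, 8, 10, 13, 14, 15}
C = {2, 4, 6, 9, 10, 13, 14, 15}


Set A = {2, 9, 10, 13, 14, 15}
Set B = {2, 8, 10, 13, 14, 15}
Set C = {2, 4, 6, 9, 10, 13, 14, 15}
First, A ∩ B = {2, 10, 13, 14, 15}
Then, (A ∩ B) ∩ C = {2, 10, 13, 14, 15}

{2, 10, 13, 14, 15}


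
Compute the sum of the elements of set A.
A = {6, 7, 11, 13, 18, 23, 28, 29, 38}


Set A = {6, 7, 11, 13, 18, 23, 28, 29, 38}
Sum = 6 + 7 + 11 + 13 + 18 + 23 + 28 + 29 + 38 = 173

173


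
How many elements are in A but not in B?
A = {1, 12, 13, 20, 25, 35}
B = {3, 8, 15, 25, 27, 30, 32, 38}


Set A = {1, 12, 13, 20, 25, 35}
Set B = {3, 8, 15, 25, 27, 30, 32, 38}
A \ B = {1, 12, 13, 20, 35}
|A \ B| = 5

5


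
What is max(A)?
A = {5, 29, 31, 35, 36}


Set A = {5, 29, 31, 35, 36}
Elements in ascending order: 5, 29, 31, 35, 36
The largest element is 36.

36


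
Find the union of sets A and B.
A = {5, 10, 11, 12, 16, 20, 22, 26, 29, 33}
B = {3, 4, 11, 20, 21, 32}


Set A = {5, 10, 11, 12, 16, 20, 22, 26, 29, 33}
Set B = {3, 4, 11, 20, 21, 32}
A ∪ B includes all elements in either set.
Elements from A: {5, 10, 11, 12, 16, 20, 22, 26, 29, 33}
Elements from B not already included: {3, 4, 21, 32}
A ∪ B = {3, 4, 5, 10, 11, 12, 16, 20, 21, 22, 26, 29, 32, 33}

{3, 4, 5, 10, 11, 12, 16, 20, 21, 22, 26, 29, 32, 33}


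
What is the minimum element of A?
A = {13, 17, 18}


Set A = {13, 17, 18}
Elements in ascending order: 13, 17, 18
The smallest element is 13.

13


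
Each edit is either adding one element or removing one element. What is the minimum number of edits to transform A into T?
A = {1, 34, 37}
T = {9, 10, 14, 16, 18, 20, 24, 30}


Set A = {1, 34, 37}
Set T = {9, 10, 14, 16, 18, 20, 24, 30}
Elements to remove from A (in A, not in T): {1, 34, 37} → 3 removals
Elements to add to A (in T, not in A): {9, 10, 14, 16, 18, 20, 24, 30} → 8 additions
Total edits = 3 + 8 = 11

11


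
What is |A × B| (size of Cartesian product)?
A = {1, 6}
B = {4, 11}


Set A = {1, 6} has 2 elements.
Set B = {4, 11} has 2 elements.
|A × B| = |A| × |B| = 2 × 2 = 4

4


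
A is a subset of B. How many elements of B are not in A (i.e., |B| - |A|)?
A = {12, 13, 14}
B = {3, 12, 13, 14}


Set A = {12, 13, 14}, |A| = 3
Set B = {3, 12, 13, 14}, |B| = 4
Since A ⊆ B: B \ A = {3}
|B| - |A| = 4 - 3 = 1

1


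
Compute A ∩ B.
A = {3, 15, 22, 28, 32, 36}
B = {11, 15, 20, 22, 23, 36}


Set A = {3, 15, 22, 28, 32, 36}
Set B = {11, 15, 20, 22, 23, 36}
A ∩ B includes only elements in both sets.
Check each element of A against B:
3 ✗, 15 ✓, 22 ✓, 28 ✗, 32 ✗, 36 ✓
A ∩ B = {15, 22, 36}

{15, 22, 36}


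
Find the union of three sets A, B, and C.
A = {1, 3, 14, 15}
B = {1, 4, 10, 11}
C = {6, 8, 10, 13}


Set A = {1, 3, 14, 15}
Set B = {1, 4, 10, 11}
Set C = {6, 8, 10, 13}
First, A ∪ B = {1, 3, 4, 10, 11, 14, 15}
Then, (A ∪ B) ∪ C = {1, 3, 4, 6, 8, 10, 11, 13, 14, 15}

{1, 3, 4, 6, 8, 10, 11, 13, 14, 15}


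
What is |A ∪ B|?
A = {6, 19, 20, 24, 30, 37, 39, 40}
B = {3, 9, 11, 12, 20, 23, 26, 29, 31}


Set A = {6, 19, 20, 24, 30, 37, 39, 40}, |A| = 8
Set B = {3, 9, 11, 12, 20, 23, 26, 29, 31}, |B| = 9
A ∩ B = {20}, |A ∩ B| = 1
|A ∪ B| = |A| + |B| - |A ∩ B| = 8 + 9 - 1 = 16

16


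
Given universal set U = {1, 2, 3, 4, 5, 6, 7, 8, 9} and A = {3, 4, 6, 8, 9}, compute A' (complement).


Universal set U = {1, 2, 3, 4, 5, 6, 7, 8, 9}
Set A = {3, 4, 6, 8, 9}
A' = U \ A = elements in U but not in A
Checking each element of U:
1 (not in A, include), 2 (not in A, include), 3 (in A, exclude), 4 (in A, exclude), 5 (not in A, include), 6 (in A, exclude), 7 (not in A, include), 8 (in A, exclude), 9 (in A, exclude)
A' = {1, 2, 5, 7}

{1, 2, 5, 7}


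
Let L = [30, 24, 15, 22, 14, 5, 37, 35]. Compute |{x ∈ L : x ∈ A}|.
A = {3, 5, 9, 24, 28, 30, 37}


Set A = {3, 5, 9, 24, 28, 30, 37}
Candidates: [30, 24, 15, 22, 14, 5, 37, 35]
Check each candidate:
30 ∈ A, 24 ∈ A, 15 ∉ A, 22 ∉ A, 14 ∉ A, 5 ∈ A, 37 ∈ A, 35 ∉ A
Count of candidates in A: 4

4


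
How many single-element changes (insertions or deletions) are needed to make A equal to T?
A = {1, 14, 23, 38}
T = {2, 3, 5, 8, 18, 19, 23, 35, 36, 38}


Set A = {1, 14, 23, 38}
Set T = {2, 3, 5, 8, 18, 19, 23, 35, 36, 38}
Elements to remove from A (in A, not in T): {1, 14} → 2 removals
Elements to add to A (in T, not in A): {2, 3, 5, 8, 18, 19, 35, 36} → 8 additions
Total edits = 2 + 8 = 10

10


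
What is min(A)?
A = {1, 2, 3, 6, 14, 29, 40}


Set A = {1, 2, 3, 6, 14, 29, 40}
Elements in ascending order: 1, 2, 3, 6, 14, 29, 40
The smallest element is 1.

1


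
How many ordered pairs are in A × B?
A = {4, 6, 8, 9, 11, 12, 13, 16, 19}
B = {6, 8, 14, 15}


Set A = {4, 6, 8, 9, 11, 12, 13, 16, 19} has 9 elements.
Set B = {6, 8, 14, 15} has 4 elements.
|A × B| = |A| × |B| = 9 × 4 = 36

36


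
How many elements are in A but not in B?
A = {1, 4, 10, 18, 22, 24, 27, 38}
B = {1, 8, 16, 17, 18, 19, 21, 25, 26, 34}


Set A = {1, 4, 10, 18, 22, 24, 27, 38}
Set B = {1, 8, 16, 17, 18, 19, 21, 25, 26, 34}
A \ B = {4, 10, 22, 24, 27, 38}
|A \ B| = 6

6


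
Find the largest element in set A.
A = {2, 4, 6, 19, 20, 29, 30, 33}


Set A = {2, 4, 6, 19, 20, 29, 30, 33}
Elements in ascending order: 2, 4, 6, 19, 20, 29, 30, 33
The largest element is 33.

33


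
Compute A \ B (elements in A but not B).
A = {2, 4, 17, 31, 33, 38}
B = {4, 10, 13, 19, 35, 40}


Set A = {2, 4, 17, 31, 33, 38}
Set B = {4, 10, 13, 19, 35, 40}
A \ B includes elements in A that are not in B.
Check each element of A:
2 (not in B, keep), 4 (in B, remove), 17 (not in B, keep), 31 (not in B, keep), 33 (not in B, keep), 38 (not in B, keep)
A \ B = {2, 17, 31, 33, 38}

{2, 17, 31, 33, 38}


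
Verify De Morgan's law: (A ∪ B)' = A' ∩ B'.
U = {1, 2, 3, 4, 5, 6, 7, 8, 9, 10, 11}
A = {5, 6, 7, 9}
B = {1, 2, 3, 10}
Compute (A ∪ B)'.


U = {1, 2, 3, 4, 5, 6, 7, 8, 9, 10, 11}
A = {5, 6, 7, 9}, B = {1, 2, 3, 10}
A ∪ B = {1, 2, 3, 5, 6, 7, 9, 10}
(A ∪ B)' = U \ (A ∪ B) = {4, 8, 11}
Verification via A' ∩ B': A' = {1, 2, 3, 4, 8, 10, 11}, B' = {4, 5, 6, 7, 8, 9, 11}
A' ∩ B' = {4, 8, 11} ✓

{4, 8, 11}


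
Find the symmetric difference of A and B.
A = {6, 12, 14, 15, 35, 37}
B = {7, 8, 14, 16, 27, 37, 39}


Set A = {6, 12, 14, 15, 35, 37}
Set B = {7, 8, 14, 16, 27, 37, 39}
A △ B = (A \ B) ∪ (B \ A)
Elements in A but not B: {6, 12, 15, 35}
Elements in B but not A: {7, 8, 16, 27, 39}
A △ B = {6, 7, 8, 12, 15, 16, 27, 35, 39}

{6, 7, 8, 12, 15, 16, 27, 35, 39}


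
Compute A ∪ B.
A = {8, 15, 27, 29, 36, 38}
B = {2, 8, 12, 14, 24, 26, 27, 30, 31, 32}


Set A = {8, 15, 27, 29, 36, 38}
Set B = {2, 8, 12, 14, 24, 26, 27, 30, 31, 32}
A ∪ B includes all elements in either set.
Elements from A: {8, 15, 27, 29, 36, 38}
Elements from B not already included: {2, 12, 14, 24, 26, 30, 31, 32}
A ∪ B = {2, 8, 12, 14, 15, 24, 26, 27, 29, 30, 31, 32, 36, 38}

{2, 8, 12, 14, 15, 24, 26, 27, 29, 30, 31, 32, 36, 38}


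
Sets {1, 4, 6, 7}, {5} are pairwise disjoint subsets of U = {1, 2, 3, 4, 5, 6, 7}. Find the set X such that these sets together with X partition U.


U = {1, 2, 3, 4, 5, 6, 7}
Shown blocks: {1, 4, 6, 7}, {5}
A partition's blocks are pairwise disjoint and cover U, so the missing block = U \ (union of shown blocks).
Union of shown blocks: {1, 4, 5, 6, 7}
Missing block = U \ (union) = {2, 3}

{2, 3}


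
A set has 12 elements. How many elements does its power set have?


The set has 12 elements.
The power set contains all possible subsets.
|P(A)| = 2^|A| = 2^12 = 4096

4096


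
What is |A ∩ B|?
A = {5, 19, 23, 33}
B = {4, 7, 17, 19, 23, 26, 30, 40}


Set A = {5, 19, 23, 33}
Set B = {4, 7, 17, 19, 23, 26, 30, 40}
A ∩ B = {19, 23}
|A ∩ B| = 2

2


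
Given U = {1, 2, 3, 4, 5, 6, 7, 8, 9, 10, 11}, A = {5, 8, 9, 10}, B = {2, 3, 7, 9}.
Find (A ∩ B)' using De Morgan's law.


U = {1, 2, 3, 4, 5, 6, 7, 8, 9, 10, 11}
A = {5, 8, 9, 10}, B = {2, 3, 7, 9}
A ∩ B = {9}
(A ∩ B)' = U \ (A ∩ B) = {1, 2, 3, 4, 5, 6, 7, 8, 10, 11}
Verification via A' ∪ B': A' = {1, 2, 3, 4, 6, 7, 11}, B' = {1, 4, 5, 6, 8, 10, 11}
A' ∪ B' = {1, 2, 3, 4, 5, 6, 7, 8, 10, 11} ✓

{1, 2, 3, 4, 5, 6, 7, 8, 10, 11}


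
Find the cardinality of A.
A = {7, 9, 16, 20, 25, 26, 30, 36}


Set A = {7, 9, 16, 20, 25, 26, 30, 36}
Listing elements: 7, 9, 16, 20, 25, 26, 30, 36
Counting: 8 elements
|A| = 8

8


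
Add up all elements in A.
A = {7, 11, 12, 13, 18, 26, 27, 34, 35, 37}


Set A = {7, 11, 12, 13, 18, 26, 27, 34, 35, 37}
Sum = 7 + 11 + 12 + 13 + 18 + 26 + 27 + 34 + 35 + 37 = 220

220


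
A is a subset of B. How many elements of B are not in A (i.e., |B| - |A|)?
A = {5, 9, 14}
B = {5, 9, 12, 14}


Set A = {5, 9, 14}, |A| = 3
Set B = {5, 9, 12, 14}, |B| = 4
Since A ⊆ B: B \ A = {12}
|B| - |A| = 4 - 3 = 1

1


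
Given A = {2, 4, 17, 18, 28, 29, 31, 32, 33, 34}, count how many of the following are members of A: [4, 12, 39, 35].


Set A = {2, 4, 17, 18, 28, 29, 31, 32, 33, 34}
Candidates: [4, 12, 39, 35]
Check each candidate:
4 ∈ A, 12 ∉ A, 39 ∉ A, 35 ∉ A
Count of candidates in A: 1

1


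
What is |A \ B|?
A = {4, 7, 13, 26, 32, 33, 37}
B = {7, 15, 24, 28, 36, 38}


Set A = {4, 7, 13, 26, 32, 33, 37}
Set B = {7, 15, 24, 28, 36, 38}
A \ B = {4, 13, 26, 32, 33, 37}
|A \ B| = 6

6


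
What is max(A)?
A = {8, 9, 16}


Set A = {8, 9, 16}
Elements in ascending order: 8, 9, 16
The largest element is 16.

16


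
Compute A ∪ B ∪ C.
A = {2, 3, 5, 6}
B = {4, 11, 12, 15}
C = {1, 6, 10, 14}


Set A = {2, 3, 5, 6}
Set B = {4, 11, 12, 15}
Set C = {1, 6, 10, 14}
First, A ∪ B = {2, 3, 4, 5, 6, 11, 12, 15}
Then, (A ∪ B) ∪ C = {1, 2, 3, 4, 5, 6, 10, 11, 12, 14, 15}

{1, 2, 3, 4, 5, 6, 10, 11, 12, 14, 15}


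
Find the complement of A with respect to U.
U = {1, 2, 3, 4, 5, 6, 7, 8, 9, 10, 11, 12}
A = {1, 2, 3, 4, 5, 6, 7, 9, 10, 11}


Universal set U = {1, 2, 3, 4, 5, 6, 7, 8, 9, 10, 11, 12}
Set A = {1, 2, 3, 4, 5, 6, 7, 9, 10, 11}
A' = U \ A = elements in U but not in A
Checking each element of U:
1 (in A, exclude), 2 (in A, exclude), 3 (in A, exclude), 4 (in A, exclude), 5 (in A, exclude), 6 (in A, exclude), 7 (in A, exclude), 8 (not in A, include), 9 (in A, exclude), 10 (in A, exclude), 11 (in A, exclude), 12 (not in A, include)
A' = {8, 12}

{8, 12}


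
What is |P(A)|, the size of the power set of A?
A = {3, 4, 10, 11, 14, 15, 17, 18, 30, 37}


Set A = {3, 4, 10, 11, 14, 15, 17, 18, 30, 37}
|A| = 10
The power set P(A) contains all subsets of A.
|P(A)| = 2^|A| = 2^10 = 1024

1024


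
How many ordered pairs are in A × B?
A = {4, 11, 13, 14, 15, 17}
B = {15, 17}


Set A = {4, 11, 13, 14, 15, 17} has 6 elements.
Set B = {15, 17} has 2 elements.
|A × B| = |A| × |B| = 6 × 2 = 12

12


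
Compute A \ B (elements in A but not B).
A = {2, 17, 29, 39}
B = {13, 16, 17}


Set A = {2, 17, 29, 39}
Set B = {13, 16, 17}
A \ B includes elements in A that are not in B.
Check each element of A:
2 (not in B, keep), 17 (in B, remove), 29 (not in B, keep), 39 (not in B, keep)
A \ B = {2, 29, 39}

{2, 29, 39}


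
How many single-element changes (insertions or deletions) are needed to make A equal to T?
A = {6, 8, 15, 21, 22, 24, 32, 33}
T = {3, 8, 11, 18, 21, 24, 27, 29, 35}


Set A = {6, 8, 15, 21, 22, 24, 32, 33}
Set T = {3, 8, 11, 18, 21, 24, 27, 29, 35}
Elements to remove from A (in A, not in T): {6, 15, 22, 32, 33} → 5 removals
Elements to add to A (in T, not in A): {3, 11, 18, 27, 29, 35} → 6 additions
Total edits = 5 + 6 = 11

11


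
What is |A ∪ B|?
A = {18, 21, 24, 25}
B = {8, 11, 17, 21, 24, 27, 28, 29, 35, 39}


Set A = {18, 21, 24, 25}, |A| = 4
Set B = {8, 11, 17, 21, 24, 27, 28, 29, 35, 39}, |B| = 10
A ∩ B = {21, 24}, |A ∩ B| = 2
|A ∪ B| = |A| + |B| - |A ∩ B| = 4 + 10 - 2 = 12

12


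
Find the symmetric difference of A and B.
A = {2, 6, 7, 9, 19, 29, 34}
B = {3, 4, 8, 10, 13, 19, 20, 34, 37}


Set A = {2, 6, 7, 9, 19, 29, 34}
Set B = {3, 4, 8, 10, 13, 19, 20, 34, 37}
A △ B = (A \ B) ∪ (B \ A)
Elements in A but not B: {2, 6, 7, 9, 29}
Elements in B but not A: {3, 4, 8, 10, 13, 20, 37}
A △ B = {2, 3, 4, 6, 7, 8, 9, 10, 13, 20, 29, 37}

{2, 3, 4, 6, 7, 8, 9, 10, 13, 20, 29, 37}


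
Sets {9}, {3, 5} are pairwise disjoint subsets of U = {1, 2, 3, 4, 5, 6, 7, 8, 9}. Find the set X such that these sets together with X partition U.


U = {1, 2, 3, 4, 5, 6, 7, 8, 9}
Shown blocks: {9}, {3, 5}
A partition's blocks are pairwise disjoint and cover U, so the missing block = U \ (union of shown blocks).
Union of shown blocks: {3, 5, 9}
Missing block = U \ (union) = {1, 2, 4, 6, 7, 8}

{1, 2, 4, 6, 7, 8}


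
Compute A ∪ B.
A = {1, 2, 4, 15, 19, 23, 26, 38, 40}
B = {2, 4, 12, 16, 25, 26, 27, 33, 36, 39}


Set A = {1, 2, 4, 15, 19, 23, 26, 38, 40}
Set B = {2, 4, 12, 16, 25, 26, 27, 33, 36, 39}
A ∪ B includes all elements in either set.
Elements from A: {1, 2, 4, 15, 19, 23, 26, 38, 40}
Elements from B not already included: {12, 16, 25, 27, 33, 36, 39}
A ∪ B = {1, 2, 4, 12, 15, 16, 19, 23, 25, 26, 27, 33, 36, 38, 39, 40}

{1, 2, 4, 12, 15, 16, 19, 23, 25, 26, 27, 33, 36, 38, 39, 40}


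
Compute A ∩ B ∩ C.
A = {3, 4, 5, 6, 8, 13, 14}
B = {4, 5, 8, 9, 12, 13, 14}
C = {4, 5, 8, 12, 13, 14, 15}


Set A = {3, 4, 5, 6, 8, 13, 14}
Set B = {4, 5, 8, 9, 12, 13, 14}
Set C = {4, 5, 8, 12, 13, 14, 15}
First, A ∩ B = {4, 5, 8, 13, 14}
Then, (A ∩ B) ∩ C = {4, 5, 8, 13, 14}

{4, 5, 8, 13, 14}


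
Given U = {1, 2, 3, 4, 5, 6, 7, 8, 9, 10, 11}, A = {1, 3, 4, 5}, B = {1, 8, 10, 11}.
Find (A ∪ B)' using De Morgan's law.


U = {1, 2, 3, 4, 5, 6, 7, 8, 9, 10, 11}
A = {1, 3, 4, 5}, B = {1, 8, 10, 11}
A ∪ B = {1, 3, 4, 5, 8, 10, 11}
(A ∪ B)' = U \ (A ∪ B) = {2, 6, 7, 9}
Verification via A' ∩ B': A' = {2, 6, 7, 8, 9, 10, 11}, B' = {2, 3, 4, 5, 6, 7, 9}
A' ∩ B' = {2, 6, 7, 9} ✓

{2, 6, 7, 9}


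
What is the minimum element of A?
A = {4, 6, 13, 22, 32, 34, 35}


Set A = {4, 6, 13, 22, 32, 34, 35}
Elements in ascending order: 4, 6, 13, 22, 32, 34, 35
The smallest element is 4.

4


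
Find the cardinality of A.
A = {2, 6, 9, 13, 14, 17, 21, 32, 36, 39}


Set A = {2, 6, 9, 13, 14, 17, 21, 32, 36, 39}
Listing elements: 2, 6, 9, 13, 14, 17, 21, 32, 36, 39
Counting: 10 elements
|A| = 10

10


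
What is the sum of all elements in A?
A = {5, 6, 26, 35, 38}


Set A = {5, 6, 26, 35, 38}
Sum = 5 + 6 + 26 + 35 + 38 = 110

110


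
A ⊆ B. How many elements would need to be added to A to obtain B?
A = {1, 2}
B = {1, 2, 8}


Set A = {1, 2}, |A| = 2
Set B = {1, 2, 8}, |B| = 3
Since A ⊆ B: B \ A = {8}
|B| - |A| = 3 - 2 = 1

1


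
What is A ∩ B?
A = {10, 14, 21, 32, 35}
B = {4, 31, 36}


Set A = {10, 14, 21, 32, 35}
Set B = {4, 31, 36}
A ∩ B includes only elements in both sets.
Check each element of A against B:
10 ✗, 14 ✗, 21 ✗, 32 ✗, 35 ✗
A ∩ B = {}

{}


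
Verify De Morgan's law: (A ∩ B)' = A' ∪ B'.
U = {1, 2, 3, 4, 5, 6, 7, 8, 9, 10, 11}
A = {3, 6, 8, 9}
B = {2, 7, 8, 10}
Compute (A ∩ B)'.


U = {1, 2, 3, 4, 5, 6, 7, 8, 9, 10, 11}
A = {3, 6, 8, 9}, B = {2, 7, 8, 10}
A ∩ B = {8}
(A ∩ B)' = U \ (A ∩ B) = {1, 2, 3, 4, 5, 6, 7, 9, 10, 11}
Verification via A' ∪ B': A' = {1, 2, 4, 5, 7, 10, 11}, B' = {1, 3, 4, 5, 6, 9, 11}
A' ∪ B' = {1, 2, 3, 4, 5, 6, 7, 9, 10, 11} ✓

{1, 2, 3, 4, 5, 6, 7, 9, 10, 11}


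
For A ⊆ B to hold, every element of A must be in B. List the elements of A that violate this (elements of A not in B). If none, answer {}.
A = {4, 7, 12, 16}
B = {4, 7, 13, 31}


Set A = {4, 7, 12, 16}
Set B = {4, 7, 13, 31}
Check each element of A against B:
4 ∈ B, 7 ∈ B, 12 ∉ B (include), 16 ∉ B (include)
Elements of A not in B: {12, 16}

{12, 16}


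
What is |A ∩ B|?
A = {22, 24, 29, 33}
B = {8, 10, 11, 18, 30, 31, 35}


Set A = {22, 24, 29, 33}
Set B = {8, 10, 11, 18, 30, 31, 35}
A ∩ B = {}
|A ∩ B| = 0

0


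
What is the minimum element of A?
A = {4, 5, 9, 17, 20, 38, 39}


Set A = {4, 5, 9, 17, 20, 38, 39}
Elements in ascending order: 4, 5, 9, 17, 20, 38, 39
The smallest element is 4.

4


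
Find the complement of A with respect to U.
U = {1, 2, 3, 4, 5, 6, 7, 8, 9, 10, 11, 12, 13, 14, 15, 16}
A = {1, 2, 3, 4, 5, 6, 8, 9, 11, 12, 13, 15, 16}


Universal set U = {1, 2, 3, 4, 5, 6, 7, 8, 9, 10, 11, 12, 13, 14, 15, 16}
Set A = {1, 2, 3, 4, 5, 6, 8, 9, 11, 12, 13, 15, 16}
A' = U \ A = elements in U but not in A
Checking each element of U:
1 (in A, exclude), 2 (in A, exclude), 3 (in A, exclude), 4 (in A, exclude), 5 (in A, exclude), 6 (in A, exclude), 7 (not in A, include), 8 (in A, exclude), 9 (in A, exclude), 10 (not in A, include), 11 (in A, exclude), 12 (in A, exclude), 13 (in A, exclude), 14 (not in A, include), 15 (in A, exclude), 16 (in A, exclude)
A' = {7, 10, 14}

{7, 10, 14}


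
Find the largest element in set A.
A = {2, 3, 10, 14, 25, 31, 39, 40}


Set A = {2, 3, 10, 14, 25, 31, 39, 40}
Elements in ascending order: 2, 3, 10, 14, 25, 31, 39, 40
The largest element is 40.

40


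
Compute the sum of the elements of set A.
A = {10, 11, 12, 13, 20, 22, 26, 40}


Set A = {10, 11, 12, 13, 20, 22, 26, 40}
Sum = 10 + 11 + 12 + 13 + 20 + 22 + 26 + 40 = 154

154


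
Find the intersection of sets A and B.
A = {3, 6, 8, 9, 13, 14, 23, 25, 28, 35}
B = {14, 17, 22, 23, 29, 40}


Set A = {3, 6, 8, 9, 13, 14, 23, 25, 28, 35}
Set B = {14, 17, 22, 23, 29, 40}
A ∩ B includes only elements in both sets.
Check each element of A against B:
3 ✗, 6 ✗, 8 ✗, 9 ✗, 13 ✗, 14 ✓, 23 ✓, 25 ✗, 28 ✗, 35 ✗
A ∩ B = {14, 23}

{14, 23}


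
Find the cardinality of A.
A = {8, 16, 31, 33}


Set A = {8, 16, 31, 33}
Listing elements: 8, 16, 31, 33
Counting: 4 elements
|A| = 4

4


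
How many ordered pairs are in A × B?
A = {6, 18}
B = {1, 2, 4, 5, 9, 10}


Set A = {6, 18} has 2 elements.
Set B = {1, 2, 4, 5, 9, 10} has 6 elements.
|A × B| = |A| × |B| = 2 × 6 = 12

12


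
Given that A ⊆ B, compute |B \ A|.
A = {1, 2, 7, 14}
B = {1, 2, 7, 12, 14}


Set A = {1, 2, 7, 14}, |A| = 4
Set B = {1, 2, 7, 12, 14}, |B| = 5
Since A ⊆ B: B \ A = {12}
|B| - |A| = 5 - 4 = 1

1


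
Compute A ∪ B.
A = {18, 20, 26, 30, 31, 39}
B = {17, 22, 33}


Set A = {18, 20, 26, 30, 31, 39}
Set B = {17, 22, 33}
A ∪ B includes all elements in either set.
Elements from A: {18, 20, 26, 30, 31, 39}
Elements from B not already included: {17, 22, 33}
A ∪ B = {17, 18, 20, 22, 26, 30, 31, 33, 39}

{17, 18, 20, 22, 26, 30, 31, 33, 39}


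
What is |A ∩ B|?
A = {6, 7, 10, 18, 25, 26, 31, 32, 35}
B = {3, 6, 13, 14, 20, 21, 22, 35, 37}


Set A = {6, 7, 10, 18, 25, 26, 31, 32, 35}
Set B = {3, 6, 13, 14, 20, 21, 22, 35, 37}
A ∩ B = {6, 35}
|A ∩ B| = 2

2


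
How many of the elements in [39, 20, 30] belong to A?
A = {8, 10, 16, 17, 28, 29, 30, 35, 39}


Set A = {8, 10, 16, 17, 28, 29, 30, 35, 39}
Candidates: [39, 20, 30]
Check each candidate:
39 ∈ A, 20 ∉ A, 30 ∈ A
Count of candidates in A: 2

2


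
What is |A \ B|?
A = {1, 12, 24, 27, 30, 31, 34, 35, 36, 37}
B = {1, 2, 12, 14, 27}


Set A = {1, 12, 24, 27, 30, 31, 34, 35, 36, 37}
Set B = {1, 2, 12, 14, 27}
A \ B = {24, 30, 31, 34, 35, 36, 37}
|A \ B| = 7

7
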